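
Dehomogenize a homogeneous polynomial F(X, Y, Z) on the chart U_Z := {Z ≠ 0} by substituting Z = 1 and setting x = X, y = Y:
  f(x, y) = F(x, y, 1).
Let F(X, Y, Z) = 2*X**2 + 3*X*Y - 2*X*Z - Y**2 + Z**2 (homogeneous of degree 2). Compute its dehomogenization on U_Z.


f(x, y) = 2*x**2 + 3*x*y - 2*x - y**2 + 1

On U_Z we set Z = 1. Each monomial c·X^i·Y^j·Z^k in F becomes c·x^i·y^j·1^k = c·x^i·y^j.
Substituting Z = 1: F(X, Y, 1) = 2*x**2 + 3*x*y - 2*x - y**2 + 1.
Note: deg(f) ≤ deg(F) = 2; strict inequality happens when F is divisible by Z (lost terms).


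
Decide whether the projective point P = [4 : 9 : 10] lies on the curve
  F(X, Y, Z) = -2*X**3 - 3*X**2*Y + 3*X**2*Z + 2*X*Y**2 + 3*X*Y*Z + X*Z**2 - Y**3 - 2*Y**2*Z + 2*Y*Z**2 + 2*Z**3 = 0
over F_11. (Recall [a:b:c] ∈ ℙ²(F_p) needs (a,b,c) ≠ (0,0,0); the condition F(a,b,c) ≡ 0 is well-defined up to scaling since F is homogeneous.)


F(4,9,10) ≡ 1 (mod 11); P is NOT on the curve.

Evaluate F(4, 9, 10) term-by-term (mod 11).
  -2*X**3 ↦ -2·64·1·1 = -128
  -3*X**2*Y ↦ -3·16·9·1 = -432
  3*X**2*Z ↦ 3·16·1·10 = 480
  2*X*Y**2 ↦ 2·4·81·1 = 648
  3*X*Y*Z ↦ 3·4·9·10 = 1080
  X*Z**2 ↦ 1·4·1·100 = 400
  -Y**3 ↦ -1·1·729·1 = -729
  -2*Y**2*Z ↦ -2·1·81·10 = -1620
  2*Y*Z**2 ↦ 2·1·9·100 = 1800
  2*Z**3 ↦ 2·1·1·1000 = 2000
Sum: F(4, 9, 10) = (-128) + (-432) + (480) + (648) + (1080) + (400) + (-729) + (-1620) + (1800) + (2000) = 3499.
Reducing mod 11: 3499 ≡ 1 (mod 11).
Since F(a, b, c) ≡ 1 ≠ 0 (mod 11), P does NOT lie on the curve.


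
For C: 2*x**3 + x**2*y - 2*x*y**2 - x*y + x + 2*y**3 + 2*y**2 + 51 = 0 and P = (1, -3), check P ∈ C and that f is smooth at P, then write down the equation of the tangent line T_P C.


Tangent line at P: -14*x + 54*y + 176 = 0.

Step 1: f(1, -3) = 0, so P lies on C.
Step 2: partial derivatives
  f_x(x, y) = 6*x**2 + 2*x*y - 2*y**2 - y + 1, f_y(x, y) = x**2 - 4*x*y - x + 6*y**2 + 4*y.
  f_x(P) = -14, f_y(P) = 54 (gradient nonzero, so P is smooth).
Step 3: tangent line at P: -14·(x − 1) + 54·(y − -3) = 0.
Expanding: -14*x + 54*y + 176 = 0.


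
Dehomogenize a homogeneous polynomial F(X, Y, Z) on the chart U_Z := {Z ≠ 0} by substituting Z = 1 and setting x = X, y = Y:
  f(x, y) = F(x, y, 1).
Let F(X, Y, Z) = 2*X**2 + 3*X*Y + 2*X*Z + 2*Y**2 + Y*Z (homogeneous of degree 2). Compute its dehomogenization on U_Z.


f(x, y) = 2*x**2 + 3*x*y + 2*x + 2*y**2 + y

On U_Z we set Z = 1. Each monomial c·X^i·Y^j·Z^k in F becomes c·x^i·y^j·1^k = c·x^i·y^j.
Substituting Z = 1: F(X, Y, 1) = 2*x**2 + 3*x*y + 2*x + 2*y**2 + y.
Note: deg(f) ≤ deg(F) = 2; strict inequality happens when F is divisible by Z (lost terms).


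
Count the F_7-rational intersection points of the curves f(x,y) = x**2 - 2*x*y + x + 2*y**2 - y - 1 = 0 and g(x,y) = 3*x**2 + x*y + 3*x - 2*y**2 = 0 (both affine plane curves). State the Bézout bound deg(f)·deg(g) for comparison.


Common zeros: ∅; count = 0; Bézout bound = 4.

deg(f) = 2, deg(g) = 2, so Bézout bound = 4.
Scan x ∈ F_7. For each x, list the y ∈ F_7 with f(x, y) ≡ 0 and those with g(x, y) ≡ 0 (mod 7); the common zeros in that column are the intersection.
  x = 0: f ≡ 0 at y ∈ {1, 3}; g ≡ 0 at y ∈ {0}; common: ∅.
  x = 1: f ≡ 0 at y ∈ {1, 4}; g ≡ 0 at y ∈ {2}; common: ∅.
  x = 2: f ≡ 0 at y ∈ ∅; g ≡ 0 at y ∈ {2, 6}; common: ∅.
  x = 3: f ≡ 0 at y ∈ ∅; g ≡ 0 at y ∈ ∅; common: ∅.
  x = 4: f ≡ 0 at y ∈ ∅; g ≡ 0 at y ∈ ∅; common: ∅.
  x = 5: f ≡ 0 at y ∈ {3, 6}; g ≡ 0 at y ∈ ∅; common: ∅.
  x = 6: f ≡ 0 at y ∈ {4, 6}; g ≡ 0 at y ∈ {0, 3}; common: ∅.
Collecting: common zeros = ∅, so the count is 0.
Comparison with the Bézout bound: 0 ≤ 4 = deg(f)·deg(g), as expected for curves with no common component (the affine F_7-count falls short of the bound because intersections may lie at infinity, over extension fields, or carry multiplicity).


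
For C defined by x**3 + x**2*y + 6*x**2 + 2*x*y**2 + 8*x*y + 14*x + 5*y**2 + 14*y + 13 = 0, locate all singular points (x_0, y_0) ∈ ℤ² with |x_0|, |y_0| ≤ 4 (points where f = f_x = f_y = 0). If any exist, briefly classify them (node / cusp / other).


Singular points: {(-2, -1)}; classification: node.

Compute partial derivatives:
  f_x = 3*x**2 + 2*x*y + 12*x + 2*y**2 + 8*y + 14.
  f_y = x**2 + 4*x*y + 8*x + 10*y + 14.
Scan x_0 ∈ {−4, ..., 4}. For each x_0, f_y(x_0, y) is a polynomial in y; find its integer roots y ∈ {−4, ..., 4}, then test f_x and f at those candidates.
  x = -4: f_y(-4, y) = -6*y - 2; no integer root y with |y| ≤ 4.
  x = -3: f_y(-3, y) = -2*y - 1; no integer root y with |y| ≤ 4.
  x = -2: f_y(-2, y) = 2*y + 2; vanishes at y ∈ {-1}. (-2, -1): f_x = 0, f = 0 — SINGULAR.
  x = -1: f_y(-1, y) = 6*y + 7; no integer root y with |y| ≤ 4.
  x = 0: f_y(0, y) = 10*y + 14; no integer root y with |y| ≤ 4.
  x = 1: f_y(1, y) = 14*y + 23; no integer root y with |y| ≤ 4.
  x = 2: f_y(2, y) = 18*y + 34; no integer root y with |y| ≤ 4.
  x = 3: f_y(3, y) = 22*y + 47; no integer root y with |y| ≤ 4.
  x = 4: f_y(4, y) = 26*y + 62; no integer root y with |y| ≤ 4.
Only singular point on the grid: (-2, -1).
Classify: substitute x = -2 + u, y = -1 + v and expand: f = u**3 + u**2*v - u**2 + 2*u*v**2 + v**2.
No constant or linear terms (consistent with a singular point). Quadratic part: -u**2 + v**2. Cubic part: u**3 + u**2*v + 2*u*v**2.
The quadratic part v**2 - u**2 = (v − u)(v + u) splits into two distinct linear factors, so there are two distinct tangent lines y − -1 = ±(x − -2) — this is a node (ordinary double point).
Classification: node.


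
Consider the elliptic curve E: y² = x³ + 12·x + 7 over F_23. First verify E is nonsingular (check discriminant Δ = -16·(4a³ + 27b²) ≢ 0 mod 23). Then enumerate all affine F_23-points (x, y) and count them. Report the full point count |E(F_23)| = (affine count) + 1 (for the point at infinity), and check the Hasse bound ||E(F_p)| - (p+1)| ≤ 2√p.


Affine points = {(2, 4), (2, 19), (3, 1), (3, 22), (4, 2), (4, 21), (5, 10), (5, 13), (9, 4), (9, 19), (10, 0), (12, 4), (12, 19), (17, 8), (17, 15), (18, 11), (18, 12), (20, 6), (20, 17)}; affine count = 19; |E(F_23)| = 20.

Discriminant check: Δ ∝ 4a³ + 27b² = 4·12³ + 27·7² = 4·1728 + 27·49 ≡ 1 (mod 23). Nonzero ⇒ E is nonsingular.
For each x ∈ F_23, compute rhs = x³ + 12·x + 7 mod 23, then count y ∈ F_23 with y² ≡ rhs.
  x = 0: rhs = 7, matching y values: none (0 points).
  x = 1: rhs = 20, matching y values: none (0 points).
  x = 2: rhs = 16, matching y values: 4, 19 (2 points).
  x = 3: rhs = 1, matching y values: 1, 22 (2 points).
  x = 4: rhs = 4, matching y values: 2, 21 (2 points).
  x = 5: rhs = 8, matching y values: 10, 13 (2 points).
  x = 6: rhs = 19, matching y values: none (0 points).
  x = 7: rhs = 20, matching y values: none (0 points).
  x = 8: rhs = 17, matching y values: none (0 points).
  x = 9: rhs = 16, matching y values: 4, 19 (2 points).
  x = 10: rhs = 0, matching y values: 0 (1 points).
  x = 11: rhs = 21, matching y values: none (0 points).
  x = 12: rhs = 16, matching y values: 4, 19 (2 points).
  x = 13: rhs = 14, matching y values: none (0 points).
  x = 14: rhs = 21, matching y values: none (0 points).
  x = 15: rhs = 20, matching y values: none (0 points).
  x = 16: rhs = 17, matching y values: none (0 points).
  x = 17: rhs = 18, matching y values: 8, 15 (2 points).
  x = 18: rhs = 6, matching y values: 11, 12 (2 points).
  x = 19: rhs = 10, matching y values: none (0 points).
  x = 20: rhs = 13, matching y values: 6, 17 (2 points).
  x = 21: rhs = 21, matching y values: none (0 points).
  x = 22: rhs = 17, matching y values: none (0 points).
Total affine count: 19.
Full point count |E(F_23)| = 19 + 1 = 20.
Hasse bound: |20 − (23+1)| = |-4| = 4 ≤ 2√23 ≈ 9.5917 ✓.


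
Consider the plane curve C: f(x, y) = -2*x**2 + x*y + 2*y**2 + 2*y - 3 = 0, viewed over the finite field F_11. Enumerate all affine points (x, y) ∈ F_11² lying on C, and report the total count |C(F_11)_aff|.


Affine F_11-points: {(1, 1), (1, 3), (2, 0), (2, 9), (5, 1), (6, 3), (6, 4), (7, 4), (7, 8), (8, 8), (8, 9), (9, 0)}; count = 12.

For each of the 121 pairs (x, y) ∈ F_11², evaluate f(x, y) mod 11. Record the zeros.
  x = 0: [0↦8, 1↦1, 2↦9, 3↦10, 4↦4, 5↦2, 6↦4, 7↦10, 8↦9, 9↦1, 10↦8]  zeros at y ∈ ∅
  x = 1: [0↦6, 1↦0, 2↦9, 3↦0, 4↦6, 5↦5, 6↦8, 7↦4, 8↦4, 9↦8, 10↦5]  zeros at y ∈ {1, 3}
  x = 2: [0↦0, 1↦6, 2↦5, 3↦8, 4↦4, 5↦4, 6↦8, 7↦5, 8↦6, 9↦0, 10↦9]  zeros at y ∈ {0, 9}
  x = 3: [0↦1, 1↦8, 2↦8, 3↦1, 4↦9, 5↦10, 6↦4, 7↦2, 8↦4, 9↦10, 10↦9]  zeros at y ∈ ∅
  x = 4: [0↦9, 1↦6, 2↦7, 3↦1, 4↦10, 5↦1, 6↦7, 7↦6, 8↦9, 9↦5, 10↦5]  zeros at y ∈ ∅
  x = 5: [0↦2, 1↦0, 2↦2, 3↦8, 4↦7, 5↦10, 6↦6, 7↦6, 8↦10, 9↦7, 10↦8]  zeros at y ∈ {1}
  x = 6: [0↦2, 1↦1, 2↦4, 3↦0, 4↦0, 5↦4, 6↦1, 7↦2, 8↦7, 9↦5, 10↦7]  zeros at y ∈ {3, 4}
  x = 7: [0↦9, 1↦9, 2↦2, 3↦10, 4↦0, 5↦5, 6↦3, 7↦5, 8↦0, 9↦10, 10↦2]  zeros at y ∈ {4, 8}
  x = 8: [0↦1, 1↦2, 2↦7, 3↦5, 4↦7, 5↦2, 6↦1, 7↦4, 8↦0, 9↦0, 10↦4]  zeros at y ∈ {8, 9}
  x = 9: [0↦0, 1↦2, 2↦8, 3↦7, 4↦10, 5↦6, 6↦6, 7↦10, 8↦7, 9↦8, 10↦2]  zeros at y ∈ {0}
  x = 10: [0↦6, 1↦9, 2↦5, 3↦5, 4↦9, 5↦6, 6↦7, 7↦1, 8↦10, 9↦1, 10↦7]  zeros at y ∈ ∅
Collecting zeros: affine points = {(1, 1), (1, 3), (2, 0), (2, 9), (5, 1), (6, 3), (6, 4), (7, 4), (7, 8), (8, 8), (8, 9), (9, 0)}.
Total count |C(F_11)_aff| = 12.


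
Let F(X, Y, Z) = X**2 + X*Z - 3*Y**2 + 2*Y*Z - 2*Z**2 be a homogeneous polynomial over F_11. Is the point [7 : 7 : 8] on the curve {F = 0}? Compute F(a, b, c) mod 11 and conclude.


F(7,7,8) ≡ 8 (mod 11); P is NOT on the curve.

Evaluate F(7, 7, 8) term-by-term (mod 11).
  X**2 ↦ 1·49·1·1 = 49
  X*Z ↦ 1·7·1·8 = 56
  -3*Y**2 ↦ -3·1·49·1 = -147
  2*Y*Z ↦ 2·1·7·8 = 112
  -2*Z**2 ↦ -2·1·1·64 = -128
Sum: F(7, 7, 8) = (49) + (56) + (-147) + (112) + (-128) = -58.
Reducing mod 11: -58 ≡ 8 (mod 11).
Since F(a, b, c) ≡ 8 ≠ 0 (mod 11), P does NOT lie on the curve.


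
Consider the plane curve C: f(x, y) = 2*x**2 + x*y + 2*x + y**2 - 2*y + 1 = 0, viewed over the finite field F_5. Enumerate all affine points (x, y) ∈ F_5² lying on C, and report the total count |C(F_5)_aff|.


Affine F_5-points: {(0, 1), (1, 0), (1, 1), (3, 0), (3, 4), (4, 4)}; count = 6.

For each of the 25 pairs (x, y) ∈ F_5², evaluate f(x, y) mod 5. Record the zeros.
  x = 0: [0↦1, 1↦0, 2↦1, 3↦4, 4↦4]  zeros at y ∈ {1}
  x = 1: [0↦0, 1↦0, 2↦2, 3↦1, 4↦2]  zeros at y ∈ {0, 1}
  x = 2: [0↦3, 1↦4, 2↦2, 3↦2, 4↦4]  zeros at y ∈ ∅
  x = 3: [0↦0, 1↦2, 2↦1, 3↦2, 4↦0]  zeros at y ∈ {0, 4}
  x = 4: [0↦1, 1↦4, 2↦4, 3↦1, 4↦0]  zeros at y ∈ {4}
Collecting zeros: affine points = {(0, 1), (1, 0), (1, 1), (3, 0), (3, 4), (4, 4)}.
Total count |C(F_5)_aff| = 6.


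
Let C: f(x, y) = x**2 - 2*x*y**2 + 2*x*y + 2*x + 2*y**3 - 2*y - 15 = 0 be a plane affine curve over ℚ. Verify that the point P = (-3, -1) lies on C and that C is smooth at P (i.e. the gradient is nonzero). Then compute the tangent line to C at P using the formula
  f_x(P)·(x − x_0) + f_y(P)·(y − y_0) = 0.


Tangent line at P: -8*x - 14*y - 38 = 0.

Step 1: f(-3, -1) = 0, so P lies on C.
Step 2: partial derivatives
  f_x(x, y) = 2*x - 2*y**2 + 2*y + 2, f_y(x, y) = -4*x*y + 2*x + 6*y**2 - 2.
  f_x(P) = -8, f_y(P) = -14 (gradient nonzero, so P is smooth).
Step 3: tangent line at P: -8·(x − -3) + -14·(y − -1) = 0.
Expanding: -8*x - 14*y - 38 = 0.


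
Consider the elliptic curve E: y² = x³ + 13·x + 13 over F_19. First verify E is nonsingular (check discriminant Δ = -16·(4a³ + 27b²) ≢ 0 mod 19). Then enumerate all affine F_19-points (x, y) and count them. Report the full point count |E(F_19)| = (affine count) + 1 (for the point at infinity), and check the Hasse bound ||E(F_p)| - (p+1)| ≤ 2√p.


Affine points = {(2, 3), (2, 16), (9, 2), (9, 17), (11, 9), (11, 10), (12, 4), (12, 15), (13, 2), (13, 17), (15, 7), (15, 12), (16, 2), (16, 17), (17, 6), (17, 13)}; affine count = 16; |E(F_19)| = 17.

Discriminant check: Δ ∝ 4a³ + 27b² = 4·13³ + 27·13² = 4·2197 + 27·169 ≡ 13 (mod 19). Nonzero ⇒ E is nonsingular.
For each x ∈ F_19, compute rhs = x³ + 13·x + 13 mod 19, then count y ∈ F_19 with y² ≡ rhs.
  x = 0: rhs = 13, matching y values: none (0 points).
  x = 1: rhs = 8, matching y values: none (0 points).
  x = 2: rhs = 9, matching y values: 3, 16 (2 points).
  x = 3: rhs = 3, matching y values: none (0 points).
  x = 4: rhs = 15, matching y values: none (0 points).
  x = 5: rhs = 13, matching y values: none (0 points).
  x = 6: rhs = 3, matching y values: none (0 points).
  x = 7: rhs = 10, matching y values: none (0 points).
  x = 8: rhs = 2, matching y values: none (0 points).
  x = 9: rhs = 4, matching y values: 2, 17 (2 points).
  x = 10: rhs = 3, matching y values: none (0 points).
  x = 11: rhs = 5, matching y values: 9, 10 (2 points).
  x = 12: rhs = 16, matching y values: 4, 15 (2 points).
  x = 13: rhs = 4, matching y values: 2, 17 (2 points).
  x = 14: rhs = 13, matching y values: none (0 points).
  x = 15: rhs = 11, matching y values: 7, 12 (2 points).
  x = 16: rhs = 4, matching y values: 2, 17 (2 points).
  x = 17: rhs = 17, matching y values: 6, 13 (2 points).
  x = 18: rhs = 18, matching y values: none (0 points).
Total affine count: 16.
Full point count |E(F_19)| = 16 + 1 = 17.
Hasse bound: |17 − (19+1)| = |-3| = 3 ≤ 2√19 ≈ 8.7178 ✓.


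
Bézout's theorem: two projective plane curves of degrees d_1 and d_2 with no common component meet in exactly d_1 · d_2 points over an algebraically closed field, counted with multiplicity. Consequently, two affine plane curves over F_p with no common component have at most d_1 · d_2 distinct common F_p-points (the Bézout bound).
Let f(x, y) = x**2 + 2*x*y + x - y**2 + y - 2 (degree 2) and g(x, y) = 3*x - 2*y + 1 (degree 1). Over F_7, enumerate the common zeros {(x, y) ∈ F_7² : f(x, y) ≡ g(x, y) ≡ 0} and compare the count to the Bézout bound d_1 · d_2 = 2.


Common zeros: {(0, 4)}; count = 1; Bézout bound = 2.

deg(f) = 2, deg(g) = 1, so Bézout bound = 2.
Scan x ∈ F_7. For each x, list the y ∈ F_7 with f(x, y) ≡ 0 and those with g(x, y) ≡ 0 (mod 7); the common zeros in that column are the intersection.
  x = 0: f ≡ 0 at y ∈ {4}; g ≡ 0 at y ∈ {4}; common: {4}.
  x = 1: f ≡ 0 at y ∈ {0, 3}; g ≡ 0 at y ∈ {2}; common: ∅.
  x = 2: f ≡ 0 at y ∈ ∅; g ≡ 0 at y ∈ {0}; common: ∅.
  x = 3: f ≡ 0 at y ∈ ∅; g ≡ 0 at y ∈ {5}; common: ∅.
  x = 4: f ≡ 0 at y ∈ ∅; g ≡ 0 at y ∈ {3}; common: ∅.
  x = 5: f ≡ 0 at y ∈ {0, 4}; g ≡ 0 at y ∈ {1}; common: ∅.
  x = 6: f ≡ 0 at y ∈ {3}; g ≡ 0 at y ∈ {6}; common: ∅.
Collecting: common zeros = {(0, 4)}, so the count is 1.
Comparison with the Bézout bound: 1 ≤ 2 = deg(f)·deg(g), as expected for curves with no common component (the affine F_7-count falls short of the bound because intersections may lie at infinity, over extension fields, or carry multiplicity).


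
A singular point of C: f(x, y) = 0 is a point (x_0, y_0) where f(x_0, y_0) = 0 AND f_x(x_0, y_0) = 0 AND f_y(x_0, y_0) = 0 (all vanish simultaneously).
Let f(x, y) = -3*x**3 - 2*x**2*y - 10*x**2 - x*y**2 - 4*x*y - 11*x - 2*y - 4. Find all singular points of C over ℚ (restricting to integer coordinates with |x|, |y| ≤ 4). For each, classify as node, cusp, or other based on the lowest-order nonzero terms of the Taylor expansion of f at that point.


Singular points: {(-1, 0)}; classification: node.

Compute partial derivatives:
  f_x = -9*x**2 - 4*x*y - 20*x - y**2 - 4*y - 11.
  f_y = -2*x**2 - 2*x*y - 4*x - 2.
Scan x_0 ∈ {−4, ..., 4}. For each x_0, f_y(x_0, y) is a polynomial in y; find its integer roots y ∈ {−4, ..., 4}, then test f_x and f at those candidates.
  x = -4: f_y(-4, y) = 8*y - 18; no integer root y with |y| ≤ 4.
  x = -3: f_y(-3, y) = 6*y - 8; no integer root y with |y| ≤ 4.
  x = -2: f_y(-2, y) = 4*y - 2; no integer root y with |y| ≤ 4.
  x = -1: f_y(-1, y) = 2*y; vanishes at y ∈ {0}. (-1, 0): f_x = 0, f = 0 — SINGULAR.
  x = 0: f_y(0, y) = -2; no integer root y with |y| ≤ 4.
  x = 1: f_y(1, y) = -2*y - 8; vanishes at y ∈ {-4}. (1, -4): f_x = -24 ≠ 0.
  x = 2: f_y(2, y) = -4*y - 18; no integer root y with |y| ≤ 4.
  x = 3: f_y(3, y) = -6*y - 32; no integer root y with |y| ≤ 4.
  x = 4: f_y(4, y) = -8*y - 50; no integer root y with |y| ≤ 4.
Only singular point on the grid: (-1, 0).
Classify: substitute x = -1 + u, y = 0 + v and expand: f = -3*u**3 - 2*u**2*v - u**2 - u*v**2 + v**2.
No constant or linear terms (consistent with a singular point). Quadratic part: -u**2 + v**2. Cubic part: -3*u**3 - 2*u**2*v - u*v**2.
The quadratic part v**2 - u**2 = (v − u)(v + u) splits into two distinct linear factors, so there are two distinct tangent lines y − 0 = ±(x − -1) — this is a node (ordinary double point).
Classification: node.


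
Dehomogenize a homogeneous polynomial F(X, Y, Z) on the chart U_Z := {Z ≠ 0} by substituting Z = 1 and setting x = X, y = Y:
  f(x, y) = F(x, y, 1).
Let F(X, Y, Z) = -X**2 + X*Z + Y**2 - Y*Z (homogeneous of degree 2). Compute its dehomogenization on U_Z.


f(x, y) = -x**2 + x + y**2 - y

On U_Z we set Z = 1. Each monomial c·X^i·Y^j·Z^k in F becomes c·x^i·y^j·1^k = c·x^i·y^j.
Substituting Z = 1: F(X, Y, 1) = -x**2 + x + y**2 - y.
Note: deg(f) ≤ deg(F) = 2; strict inequality happens when F is divisible by Z (lost terms).


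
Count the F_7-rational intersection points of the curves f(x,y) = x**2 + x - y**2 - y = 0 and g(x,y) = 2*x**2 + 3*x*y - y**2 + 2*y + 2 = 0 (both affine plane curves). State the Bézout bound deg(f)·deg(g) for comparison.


Common zeros: {(5, 5)}; count = 1; Bézout bound = 4.

deg(f) = 2, deg(g) = 2, so Bézout bound = 4.
Scan x ∈ F_7. For each x, list the y ∈ F_7 with f(x, y) ≡ 0 and those with g(x, y) ≡ 0 (mod 7); the common zeros in that column are the intersection.
  x = 0: f ≡ 0 at y ∈ {0, 6}; g ≡ 0 at y ∈ ∅; common: ∅.
  x = 1: f ≡ 0 at y ∈ {1, 5}; g ≡ 0 at y ∈ ∅; common: ∅.
  x = 2: f ≡ 0 at y ∈ {2, 4}; g ≡ 0 at y ∈ ∅; common: ∅.
  x = 3: f ≡ 0 at y ∈ {3}; g ≡ 0 at y ∈ ∅; common: ∅.
  x = 4: f ≡ 0 at y ∈ {2, 4}; g ≡ 0 at y ∈ ∅; common: ∅.
  x = 5: f ≡ 0 at y ∈ {1, 5}; g ≡ 0 at y ∈ {5}; common: {5}.
  x = 6: f ≡ 0 at y ∈ {0, 6}; g ≡ 0 at y ∈ ∅; common: ∅.
Collecting: common zeros = {(5, 5)}, so the count is 1.
Comparison with the Bézout bound: 1 ≤ 4 = deg(f)·deg(g), as expected for curves with no common component (the affine F_7-count falls short of the bound because intersections may lie at infinity, over extension fields, or carry multiplicity).


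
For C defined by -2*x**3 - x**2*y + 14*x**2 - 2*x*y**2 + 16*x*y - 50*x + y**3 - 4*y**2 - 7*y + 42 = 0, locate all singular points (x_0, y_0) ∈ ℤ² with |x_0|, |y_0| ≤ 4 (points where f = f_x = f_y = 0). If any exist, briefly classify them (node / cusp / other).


Singular points: {(2, 3)}; classification: node.

Compute partial derivatives:
  f_x = -6*x**2 - 2*x*y + 28*x - 2*y**2 + 16*y - 50.
  f_y = -x**2 - 4*x*y + 16*x + 3*y**2 - 8*y - 7.
Scan x_0 ∈ {−4, ..., 4}. For each x_0, f_y(x_0, y) is a polynomial in y; find its integer roots y ∈ {−4, ..., 4}, then test f_x and f at those candidates.
  x = -4: f_y(-4, y) = 3*y**2 + 8*y - 87; no integer root y with |y| ≤ 4.
  x = -3: f_y(-3, y) = 3*y**2 + 4*y - 64; vanishes at y ∈ {4}. (-3, 4): f_x = -132 ≠ 0.
  x = -2: f_y(-2, y) = 3*y**2 - 43; no integer root y with |y| ≤ 4.
  x = -1: f_y(-1, y) = 3*y**2 - 4*y - 24; no integer root y with |y| ≤ 4.
  x = 0: f_y(0, y) = 3*y**2 - 8*y - 7; no integer root y with |y| ≤ 4.
  x = 1: f_y(1, y) = 3*y**2 - 12*y + 8; no integer root y with |y| ≤ 4.
  x = 2: f_y(2, y) = 3*y**2 - 16*y + 21; vanishes at y ∈ {3}. (2, 3): f_x = 0, f = 0 — SINGULAR.
  x = 3: f_y(3, y) = 3*y**2 - 20*y + 32; vanishes at y ∈ {4}. (3, 4): f_x = -12 ≠ 0.
  x = 4: f_y(4, y) = 3*y**2 - 24*y + 41; no integer root y with |y| ≤ 4.
Only singular point on the grid: (2, 3).
Classify: substitute x = 2 + u, y = 3 + v and expand: f = -2*u**3 - u**2*v - u**2 - 2*u*v**2 + v**3 + v**2.
No constant or linear terms (consistent with a singular point). Quadratic part: -u**2 + v**2. Cubic part: -2*u**3 - u**2*v - 2*u*v**2 + v**3.
The quadratic part v**2 - u**2 = (v − u)(v + u) splits into two distinct linear factors, so there are two distinct tangent lines y − 3 = ±(x − 2) — this is a node (ordinary double point).
Classification: node.


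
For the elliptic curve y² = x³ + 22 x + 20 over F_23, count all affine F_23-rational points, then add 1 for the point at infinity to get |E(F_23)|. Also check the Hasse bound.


Affine points = {(2, 7), (2, 16), (5, 5), (5, 18), (6, 0), (8, 8), (8, 15), (9, 2), (9, 21), (11, 11), (11, 12), (14, 6), (14, 17), (16, 11), (16, 12), (19, 11), (19, 12)}; affine count = 17; |E(F_23)| = 18.

Discriminant check: Δ ∝ 4a³ + 27b² = 4·22³ + 27·20² = 4·10648 + 27·400 ≡ 9 (mod 23). Nonzero ⇒ E is nonsingular.
For each x ∈ F_23, compute rhs = x³ + 22·x + 20 mod 23, then count y ∈ F_23 with y² ≡ rhs.
  x = 0: rhs = 20, matching y values: none (0 points).
  x = 1: rhs = 20, matching y values: none (0 points).
  x = 2: rhs = 3, matching y values: 7, 16 (2 points).
  x = 3: rhs = 21, matching y values: none (0 points).
  x = 4: rhs = 11, matching y values: none (0 points).
  x = 5: rhs = 2, matching y values: 5, 18 (2 points).
  x = 6: rhs = 0, matching y values: 0 (1 points).
  x = 7: rhs = 11, matching y values: none (0 points).
  x = 8: rhs = 18, matching y values: 8, 15 (2 points).
  x = 9: rhs = 4, matching y values: 2, 21 (2 points).
  x = 10: rhs = 21, matching y values: none (0 points).
  x = 11: rhs = 6, matching y values: 11, 12 (2 points).
  x = 12: rhs = 11, matching y values: none (0 points).
  x = 13: rhs = 19, matching y values: none (0 points).
  x = 14: rhs = 13, matching y values: 6, 17 (2 points).
  x = 15: rhs = 22, matching y values: none (0 points).
  x = 16: rhs = 6, matching y values: 11, 12 (2 points).
  x = 17: rhs = 17, matching y values: none (0 points).
  x = 18: rhs = 15, matching y values: none (0 points).
  x = 19: rhs = 6, matching y values: 11, 12 (2 points).
  x = 20: rhs = 19, matching y values: none (0 points).
  x = 21: rhs = 14, matching y values: none (0 points).
  x = 22: rhs = 20, matching y values: none (0 points).
Total affine count: 17.
Full point count |E(F_23)| = 17 + 1 = 18.
Hasse bound: |18 − (23+1)| = |-6| = 6 ≤ 2√23 ≈ 9.5917 ✓.


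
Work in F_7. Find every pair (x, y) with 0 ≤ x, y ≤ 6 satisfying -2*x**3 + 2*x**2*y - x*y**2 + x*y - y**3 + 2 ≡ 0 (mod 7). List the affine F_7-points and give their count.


Affine F_7-points: {(1, 0), (2, 0), (2, 1), (2, 4), (3, 1), (3, 5), (4, 0), (6, 5)}; count = 8.

For each of the 49 pairs (x, y) ∈ F_7², evaluate f(x, y) mod 7. Record the zeros.
  x = 0: [0↦2, 1↦1, 2↦1, 3↦3, 4↦1, 5↦3, 6↦3]  zeros at y ∈ ∅
  x = 1: [0↦0, 1↦1, 2↦1, 3↦1, 4↦2, 5↦5, 6↦4]  zeros at y ∈ {0}
  x = 2: [0↦0, 1↦0, 2↦4, 3↦6, 4↦0, 5↦1, 6↦3]  zeros at y ∈ {0, 1, 4}
  x = 3: [0↦4, 1↦0, 2↦5, 3↦6, 4↦4, 5↦0, 6↦2]  zeros at y ∈ {1, 5}
  x = 4: [0↦0, 1↦3, 2↦6, 3↦3, 4↦2, 5↦4, 6↦3]  zeros at y ∈ {0}
  x = 5: [0↦4, 1↦4, 2↦2, 3↦6, 4↦3, 5↦1, 6↦1]  zeros at y ∈ ∅
  x = 6: [0↦4, 1↦5, 2↦2, 3↦3, 4↦2, 5↦0, 6↦5]  zeros at y ∈ {5}
Collecting zeros: affine points = {(1, 0), (2, 0), (2, 1), (2, 4), (3, 1), (3, 5), (4, 0), (6, 5)}.
Total count |C(F_7)_aff| = 8.


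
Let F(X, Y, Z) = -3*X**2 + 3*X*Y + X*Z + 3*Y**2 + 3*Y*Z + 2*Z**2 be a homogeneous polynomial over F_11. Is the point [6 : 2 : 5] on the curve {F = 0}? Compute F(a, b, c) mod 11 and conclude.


F(6,2,5) ≡ 6 (mod 11); P is NOT on the curve.

Evaluate F(6, 2, 5) term-by-term (mod 11).
  -3*X**2 ↦ -3·36·1·1 = -108
  3*X*Y ↦ 3·6·2·1 = 36
  X*Z ↦ 1·6·1·5 = 30
  3*Y**2 ↦ 3·1·4·1 = 12
  3*Y*Z ↦ 3·1·2·5 = 30
  2*Z**2 ↦ 2·1·1·25 = 50
Sum: F(6, 2, 5) = (-108) + (36) + (30) + (12) + (30) + (50) = 50.
Reducing mod 11: 50 ≡ 6 (mod 11).
Since F(a, b, c) ≡ 6 ≠ 0 (mod 11), P does NOT lie on the curve.


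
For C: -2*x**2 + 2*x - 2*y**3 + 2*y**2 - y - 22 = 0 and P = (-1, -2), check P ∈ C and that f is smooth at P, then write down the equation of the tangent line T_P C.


Tangent line at P: 6*x - 33*y - 60 = 0.

Step 1: f(-1, -2) = 0, so P lies on C.
Step 2: partial derivatives
  f_x(x, y) = 2 - 4*x, f_y(x, y) = -6*y**2 + 4*y - 1.
  f_x(P) = 6, f_y(P) = -33 (gradient nonzero, so P is smooth).
Step 3: tangent line at P: 6·(x − -1) + -33·(y − -2) = 0.
Expanding: 6*x - 33*y - 60 = 0.


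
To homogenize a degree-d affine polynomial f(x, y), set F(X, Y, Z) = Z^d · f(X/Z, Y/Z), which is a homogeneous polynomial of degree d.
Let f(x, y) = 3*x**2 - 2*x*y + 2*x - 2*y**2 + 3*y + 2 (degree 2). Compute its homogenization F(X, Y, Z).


F(X, Y, Z) = 3*X**2 - 2*X*Y + 2*X*Z - 2*Y**2 + 3*Y*Z + 2*Z**2

deg(f) = 2.
Substitute x = X/Z, y = Y/Z into f, then multiply by Z^2.
  monomial 3·x^2·y^0 ↦ 3·X^2·Y^0·Z^0.
  monomial -2·x^1·y^1 ↦ -2·X^1·Y^1·Z^0.
  monomial 2·x^1·y^0 ↦ 2·X^1·Y^0·Z^1.
  monomial -2·x^0·y^2 ↦ -2·X^0·Y^2·Z^0.
  monomial 3·x^0·y^1 ↦ 3·X^0·Y^1·Z^1.
  monomial 2·x^0·y^0 ↦ 2·X^0·Y^0·Z^2.
Collecting: F(X, Y, Z) = 3*X**2 - 2*X*Y + 2*X*Z - 2*Y**2 + 3*Y*Z + 2*Z**2.


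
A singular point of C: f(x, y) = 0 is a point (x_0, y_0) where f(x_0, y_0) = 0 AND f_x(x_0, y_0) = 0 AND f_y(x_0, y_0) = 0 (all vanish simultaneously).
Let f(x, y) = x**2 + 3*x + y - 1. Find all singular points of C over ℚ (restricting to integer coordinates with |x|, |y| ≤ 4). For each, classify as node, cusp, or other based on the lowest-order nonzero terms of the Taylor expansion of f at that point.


No singular points in the scanned grid; C is smooth there.

Compute partial derivatives:
  f_x = 2*x + 3.
  f_y = 1.
f_y = 1 is a nonzero constant, so f_y never vanishes: no point (x, y) can satisfy f = f_x = f_y = 0. In particular no (x, y) ∈ {−4, ..., 4}² is singular; the curve is smooth.


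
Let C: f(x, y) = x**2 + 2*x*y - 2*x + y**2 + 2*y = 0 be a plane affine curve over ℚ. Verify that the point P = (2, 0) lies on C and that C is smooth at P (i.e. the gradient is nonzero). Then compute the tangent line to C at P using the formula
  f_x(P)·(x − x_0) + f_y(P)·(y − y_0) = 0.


Tangent line at P: 2*x + 6*y - 4 = 0.

Step 1: f(2, 0) = 0, so P lies on C.
Step 2: partial derivatives
  f_x(x, y) = 2*x + 2*y - 2, f_y(x, y) = 2*x + 2*y + 2.
  f_x(P) = 2, f_y(P) = 6 (gradient nonzero, so P is smooth).
Step 3: tangent line at P: 2·(x − 2) + 6·(y − 0) = 0.
Expanding: 2*x + 6*y - 4 = 0.


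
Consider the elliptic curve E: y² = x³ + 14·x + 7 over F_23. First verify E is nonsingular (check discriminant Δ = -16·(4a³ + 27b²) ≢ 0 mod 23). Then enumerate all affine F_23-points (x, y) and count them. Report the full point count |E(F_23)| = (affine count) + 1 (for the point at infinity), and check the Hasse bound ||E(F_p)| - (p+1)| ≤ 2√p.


Affine points = {(4, 9), (4, 14), (5, 8), (5, 15), (6, 10), (6, 13), (14, 7), (14, 16), (15, 2), (15, 21), (16, 7), (16, 16), (17, 11), (17, 12), (19, 5), (19, 18)}; affine count = 16; |E(F_23)| = 17.

Discriminant check: Δ ∝ 4a³ + 27b² = 4·14³ + 27·7² = 4·2744 + 27·49 ≡ 17 (mod 23). Nonzero ⇒ E is nonsingular.
For each x ∈ F_23, compute rhs = x³ + 14·x + 7 mod 23, then count y ∈ F_23 with y² ≡ rhs.
  x = 0: rhs = 7, matching y values: none (0 points).
  x = 1: rhs = 22, matching y values: none (0 points).
  x = 2: rhs = 20, matching y values: none (0 points).
  x = 3: rhs = 7, matching y values: none (0 points).
  x = 4: rhs = 12, matching y values: 9, 14 (2 points).
  x = 5: rhs = 18, matching y values: 8, 15 (2 points).
  x = 6: rhs = 8, matching y values: 10, 13 (2 points).
  x = 7: rhs = 11, matching y values: none (0 points).
  x = 8: rhs = 10, matching y values: none (0 points).
  x = 9: rhs = 11, matching y values: none (0 points).
  x = 10: rhs = 20, matching y values: none (0 points).
  x = 11: rhs = 20, matching y values: none (0 points).
  x = 12: rhs = 17, matching y values: none (0 points).
  x = 13: rhs = 17, matching y values: none (0 points).
  x = 14: rhs = 3, matching y values: 7, 16 (2 points).
  x = 15: rhs = 4, matching y values: 2, 21 (2 points).
  x = 16: rhs = 3, matching y values: 7, 16 (2 points).
  x = 17: rhs = 6, matching y values: 11, 12 (2 points).
  x = 18: rhs = 19, matching y values: none (0 points).
  x = 19: rhs = 2, matching y values: 5, 18 (2 points).
  x = 20: rhs = 7, matching y values: none (0 points).
  x = 21: rhs = 17, matching y values: none (0 points).
  x = 22: rhs = 15, matching y values: none (0 points).
Total affine count: 16.
Full point count |E(F_23)| = 16 + 1 = 17.
Hasse bound: |17 − (23+1)| = |-7| = 7 ≤ 2√23 ≈ 9.5917 ✓.


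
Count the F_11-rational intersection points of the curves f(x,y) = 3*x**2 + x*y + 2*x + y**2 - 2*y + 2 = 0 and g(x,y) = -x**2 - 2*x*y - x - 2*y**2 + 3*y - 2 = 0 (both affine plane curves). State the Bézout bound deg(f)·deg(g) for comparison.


Common zeros: ∅; count = 0; Bézout bound = 4.

deg(f) = 2, deg(g) = 2, so Bézout bound = 4.
Scan x ∈ F_11. For each x, list the y ∈ F_11 with f(x, y) ≡ 0 and those with g(x, y) ≡ 0 (mod 11); the common zeros in that column are the intersection.
  x = 0: f ≡ 0 at y ∈ ∅; g ≡ 0 at y ∈ {3, 4}; common: ∅.
  x = 1: f ≡ 0 at y ∈ ∅; g ≡ 0 at y ∈ ∅; common: ∅.
  x = 2: f ≡ 0 at y ∈ {2, 9}; g ≡ 0 at y ∈ {1, 4}; common: ∅.
  x = 3: f ≡ 0 at y ∈ {4, 6}; g ≡ 0 at y ∈ ∅; common: ∅.
  x = 4: f ≡ 0 at y ∈ {2, 7}; g ≡ 0 at y ∈ {0, 3}; common: ∅.
  x = 5: f ≡ 0 at y ∈ ∅; g ≡ 0 at y ∈ ∅; common: ∅.
  x = 6: f ≡ 0 at y ∈ {3, 4}; g ≡ 0 at y ∈ {0, 1}; common: ∅.
  x = 7: f ≡ 0 at y ∈ {3}; g ≡ 0 at y ∈ {2, 9}; common: ∅.
  x = 8: f ≡ 0 at y ∈ ∅; g ≡ 0 at y ∈ ∅; common: ∅.
  x = 9: f ≡ 0 at y ∈ {6, 9}; g ≡ 0 at y ∈ ∅; common: ∅.
  x = 10: f ≡ 0 at y ∈ ∅; g ≡ 0 at y ∈ {2, 6}; common: ∅.
Collecting: common zeros = ∅, so the count is 0.
Comparison with the Bézout bound: 0 ≤ 4 = deg(f)·deg(g), as expected for curves with no common component (the affine F_11-count falls short of the bound because intersections may lie at infinity, over extension fields, or carry multiplicity).


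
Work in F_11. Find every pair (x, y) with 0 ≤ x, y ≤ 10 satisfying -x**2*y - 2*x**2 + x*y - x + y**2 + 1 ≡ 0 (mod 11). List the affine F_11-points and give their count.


Affine F_11-points: {(4, 2), (4, 10), (5, 10), (6, 0), (6, 8), (9, 8), (9, 9), (10, 0), (10, 2)}; count = 9.

For each of the 121 pairs (x, y) ∈ F_11², evaluate f(x, y) mod 11. Record the zeros.
  x = 0: [0↦1, 1↦2, 2↦5, 3↦10, 4↦6, 5↦4, 6↦4, 7↦6, 8↦10, 9↦5, 10↦2]  zeros at y ∈ ∅
  x = 1: [0↦9, 1↦10, 2↦2, 3↦7, 4↦3, 5↦1, 6↦1, 7↦3, 8↦7, 9↦2, 10↦10]  zeros at y ∈ ∅
  x = 2: [0↦2, 1↦1, 2↦2, 3↦5, 4↦10, 5↦6, 6↦4, 7↦4, 8↦6, 9↦10, 10↦5]  zeros at y ∈ ∅
  x = 3: [0↦2, 1↦8, 2↦5, 3↦4, 4↦5, 5↦8, 6↦2, 7↦9, 8↦7, 9↦7, 10↦9]  zeros at y ∈ ∅
  x = 4: [0↦9, 1↦9, 2↦0, 3↦4, 4↦10, 5↦7, 6↦6, 7↦7, 8↦10, 9↦4, 10↦0]  zeros at y ∈ {2, 10}
  x = 5: [0↦1, 1↦4, 2↦9, 3↦5, 4↦3, 5↦3, 6↦5, 7↦9, 8↦4, 9↦1, 10↦0]  zeros at y ∈ {10}
  x = 6: [0↦0, 1↦4, 2↦10, 3↦7, 4↦6, 5↦7, 6↦10, 7↦4, 8↦0, 9↦9, 10↦9]  zeros at y ∈ {0, 8}
  x = 7: [0↦6, 1↦9, 2↦3, 3↦10, 4↦8, 5↦8, 6↦10, 7↦3, 8↦9, 9↦6, 10↦5]  zeros at y ∈ ∅
  x = 8: [0↦8, 1↦8, 2↦10, 3↦3, 4↦9, 5↦6, 6↦5, 7↦6, 8↦9, 9↦3, 10↦10]  zeros at y ∈ ∅
  x = 9: [0↦6, 1↦1, 2↦9, 3↦8, 4↦9, 5↦1, 6↦6, 7↦2, 8↦0, 9↦0, 10↦2]  zeros at y ∈ {8, 9}
  x = 10: [0↦0, 1↦10, 2↦0, 3↦3, 4↦8, 5↦4, 6↦2, 7↦2, 8↦4, 9↦8, 10↦3]  zeros at y ∈ {0, 2}
Collecting zeros: affine points = {(4, 2), (4, 10), (5, 10), (6, 0), (6, 8), (9, 8), (9, 9), (10, 0), (10, 2)}.
Total count |C(F_11)_aff| = 9.


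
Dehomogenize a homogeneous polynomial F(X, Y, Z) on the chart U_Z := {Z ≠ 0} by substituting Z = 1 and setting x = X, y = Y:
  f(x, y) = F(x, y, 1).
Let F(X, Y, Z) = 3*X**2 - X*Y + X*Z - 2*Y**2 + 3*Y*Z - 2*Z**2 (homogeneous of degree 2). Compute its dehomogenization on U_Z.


f(x, y) = 3*x**2 - x*y + x - 2*y**2 + 3*y - 2

On U_Z we set Z = 1. Each monomial c·X^i·Y^j·Z^k in F becomes c·x^i·y^j·1^k = c·x^i·y^j.
Substituting Z = 1: F(X, Y, 1) = 3*x**2 - x*y + x - 2*y**2 + 3*y - 2.
Note: deg(f) ≤ deg(F) = 2; strict inequality happens when F is divisible by Z (lost terms).


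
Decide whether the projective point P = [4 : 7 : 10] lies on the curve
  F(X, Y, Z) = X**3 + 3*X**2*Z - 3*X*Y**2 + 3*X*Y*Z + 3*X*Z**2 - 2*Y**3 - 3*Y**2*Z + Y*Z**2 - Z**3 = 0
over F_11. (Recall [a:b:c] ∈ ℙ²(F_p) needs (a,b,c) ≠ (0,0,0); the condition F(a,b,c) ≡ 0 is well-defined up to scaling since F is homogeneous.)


F(4,7,10) ≡ 2 (mod 11); P is NOT on the curve.

Evaluate F(4, 7, 10) term-by-term (mod 11).
  X**3 ↦ 1·64·1·1 = 64
  3*X**2*Z ↦ 3·16·1·10 = 480
  -3*X*Y**2 ↦ -3·4·49·1 = -588
  3*X*Y*Z ↦ 3·4·7·10 = 840
  3*X*Z**2 ↦ 3·4·1·100 = 1200
  -2*Y**3 ↦ -2·1·343·1 = -686
  -3*Y**2*Z ↦ -3·1·49·10 = -1470
  Y*Z**2 ↦ 1·1·7·100 = 700
  -Z**3 ↦ -1·1·1·1000 = -1000
Sum: F(4, 7, 10) = (64) + (480) + (-588) + (840) + (1200) + (-686) + (-1470) + (700) + (-1000) = -460.
Reducing mod 11: -460 ≡ 2 (mod 11).
Since F(a, b, c) ≡ 2 ≠ 0 (mod 11), P does NOT lie on the curve.


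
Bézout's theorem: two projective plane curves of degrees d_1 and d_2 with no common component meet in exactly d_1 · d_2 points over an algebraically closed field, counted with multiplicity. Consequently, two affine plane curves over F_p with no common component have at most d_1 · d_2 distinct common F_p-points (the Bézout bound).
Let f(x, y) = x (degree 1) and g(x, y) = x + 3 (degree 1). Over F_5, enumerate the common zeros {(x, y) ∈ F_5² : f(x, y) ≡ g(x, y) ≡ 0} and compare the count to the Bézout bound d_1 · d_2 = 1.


Common zeros: ∅; count = 0; Bézout bound = 1.

deg(f) = 1, deg(g) = 1, so Bézout bound = 1.
Scan x ∈ F_5. For each x, list the y ∈ F_5 with f(x, y) ≡ 0 and those with g(x, y) ≡ 0 (mod 5); the common zeros in that column are the intersection.
  x = 0: f ≡ 0 at y ∈ {0, 1, 2, 3, 4}; g ≡ 0 at y ∈ ∅; common: ∅.
  x = 1: f ≡ 0 at y ∈ ∅; g ≡ 0 at y ∈ ∅; common: ∅.
  x = 2: f ≡ 0 at y ∈ ∅; g ≡ 0 at y ∈ {0, 1, 2, 3, 4}; common: ∅.
  x = 3: f ≡ 0 at y ∈ ∅; g ≡ 0 at y ∈ ∅; common: ∅.
  x = 4: f ≡ 0 at y ∈ ∅; g ≡ 0 at y ∈ ∅; common: ∅.
Collecting: common zeros = ∅, so the count is 0.
Comparison with the Bézout bound: 0 ≤ 1 = deg(f)·deg(g), as expected for curves with no common component (the affine F_5-count falls short of the bound because intersections may lie at infinity, over extension fields, or carry multiplicity).


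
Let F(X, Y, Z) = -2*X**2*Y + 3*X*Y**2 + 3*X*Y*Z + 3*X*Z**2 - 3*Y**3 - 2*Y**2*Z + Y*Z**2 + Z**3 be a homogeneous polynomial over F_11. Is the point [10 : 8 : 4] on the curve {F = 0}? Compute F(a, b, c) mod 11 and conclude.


F(10,8,4) ≡ 3 (mod 11); P is NOT on the curve.

Evaluate F(10, 8, 4) term-by-term (mod 11).
  -2*X**2*Y ↦ -2·100·8·1 = -1600
  3*X*Y**2 ↦ 3·10·64·1 = 1920
  3*X*Y*Z ↦ 3·10·8·4 = 960
  3*X*Z**2 ↦ 3·10·1·16 = 480
  -3*Y**3 ↦ -3·1·512·1 = -1536
  -2*Y**2*Z ↦ -2·1·64·4 = -512
  Y*Z**2 ↦ 1·1·8·16 = 128
  Z**3 ↦ 1·1·1·64 = 64
Sum: F(10, 8, 4) = (-1600) + (1920) + (960) + (480) + (-1536) + (-512) + (128) + (64) = -96.
Reducing mod 11: -96 ≡ 3 (mod 11).
Since F(a, b, c) ≡ 3 ≠ 0 (mod 11), P does NOT lie on the curve.


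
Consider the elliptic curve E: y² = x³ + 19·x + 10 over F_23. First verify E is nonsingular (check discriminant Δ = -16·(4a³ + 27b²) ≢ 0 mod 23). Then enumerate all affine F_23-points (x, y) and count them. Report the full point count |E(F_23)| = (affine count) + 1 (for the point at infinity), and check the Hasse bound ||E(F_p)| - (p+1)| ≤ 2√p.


Affine points = {(3, 5), (3, 18), (4, 9), (4, 14), (5, 0), (6, 8), (6, 15), (7, 7), (7, 16), (9, 6), (9, 17), (10, 2), (10, 21), (11, 3), (11, 20), (13, 4), (13, 19), (15, 6), (15, 17), (17, 5), (17, 18), (19, 10), (19, 13), (20, 8), (20, 15), (22, 6), (22, 17)}; affine count = 27; |E(F_23)| = 28.

Discriminant check: Δ ∝ 4a³ + 27b² = 4·19³ + 27·10² = 4·6859 + 27·100 ≡ 6 (mod 23). Nonzero ⇒ E is nonsingular.
For each x ∈ F_23, compute rhs = x³ + 19·x + 10 mod 23, then count y ∈ F_23 with y² ≡ rhs.
  x = 0: rhs = 10, matching y values: none (0 points).
  x = 1: rhs = 7, matching y values: none (0 points).
  x = 2: rhs = 10, matching y values: none (0 points).
  x = 3: rhs = 2, matching y values: 5, 18 (2 points).
  x = 4: rhs = 12, matching y values: 9, 14 (2 points).
  x = 5: rhs = 0, matching y values: 0 (1 points).
  x = 6: rhs = 18, matching y values: 8, 15 (2 points).
  x = 7: rhs = 3, matching y values: 7, 16 (2 points).
  x = 8: rhs = 7, matching y values: none (0 points).
  x = 9: rhs = 13, matching y values: 6, 17 (2 points).
  x = 10: rhs = 4, matching y values: 2, 21 (2 points).
  x = 11: rhs = 9, matching y values: 3, 20 (2 points).
  x = 12: rhs = 11, matching y values: none (0 points).
  x = 13: rhs = 16, matching y values: 4, 19 (2 points).
  x = 14: rhs = 7, matching y values: none (0 points).
  x = 15: rhs = 13, matching y values: 6, 17 (2 points).
  x = 16: rhs = 17, matching y values: none (0 points).
  x = 17: rhs = 2, matching y values: 5, 18 (2 points).
  x = 18: rhs = 20, matching y values: none (0 points).
  x = 19: rhs = 8, matching y values: 10, 13 (2 points).
  x = 20: rhs = 18, matching y values: 8, 15 (2 points).
  x = 21: rhs = 10, matching y values: none (0 points).
  x = 22: rhs = 13, matching y values: 6, 17 (2 points).
Total affine count: 27.
Full point count |E(F_23)| = 27 + 1 = 28.
Hasse bound: |28 − (23+1)| = |4| = 4 ≤ 2√23 ≈ 9.5917 ✓.


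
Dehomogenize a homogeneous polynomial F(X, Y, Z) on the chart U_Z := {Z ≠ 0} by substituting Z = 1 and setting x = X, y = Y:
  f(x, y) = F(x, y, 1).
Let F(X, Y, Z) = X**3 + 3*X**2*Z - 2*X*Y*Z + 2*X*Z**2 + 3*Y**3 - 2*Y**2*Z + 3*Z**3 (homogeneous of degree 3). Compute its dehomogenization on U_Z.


f(x, y) = x**3 + 3*x**2 - 2*x*y + 2*x + 3*y**3 - 2*y**2 + 3

On U_Z we set Z = 1. Each monomial c·X^i·Y^j·Z^k in F becomes c·x^i·y^j·1^k = c·x^i·y^j.
Substituting Z = 1: F(X, Y, 1) = x**3 + 3*x**2 - 2*x*y + 2*x + 3*y**3 - 2*y**2 + 3.
Note: deg(f) ≤ deg(F) = 3; strict inequality happens when F is divisible by Z (lost terms).


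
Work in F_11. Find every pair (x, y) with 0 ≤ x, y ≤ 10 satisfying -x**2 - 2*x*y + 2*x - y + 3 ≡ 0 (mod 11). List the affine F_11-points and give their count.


Affine F_11-points: {(0, 3), (1, 5), (2, 5), (3, 0), (4, 8), (6, 6), (7, 3), (8, 9), (9, 9), (10, 0)}; count = 10.

For each of the 121 pairs (x, y) ∈ F_11², evaluate f(x, y) mod 11. Record the zeros.
  x = 0: [0↦3, 1↦2, 2↦1, 3↦0, 4↦10, 5↦9, 6↦8, 7↦7, 8↦6, 9↦5, 10↦4]  zeros at y ∈ {3}
  x = 1: [0↦4, 1↦1, 2↦9, 3↦6, 4↦3, 5↦0, 6↦8, 7↦5, 8↦2, 9↦10, 10↦7]  zeros at y ∈ {5}
  x = 2: [0↦3, 1↦9, 2↦4, 3↦10, 4↦5, 5↦0, 6↦6, 7↦1, 8↦7, 9↦2, 10↦8]  zeros at y ∈ {5}
  x = 3: [0↦0, 1↦4, 2↦8, 3↦1, 4↦5, 5↦9, 6↦2, 7↦6, 8↦10, 9↦3, 10↦7]  zeros at y ∈ {0}
  x = 4: [0↦6, 1↦8, 2↦10, 3↦1, 4↦3, 5↦5, 6↦7, 7↦9, 8↦0, 9↦2, 10↦4]  zeros at y ∈ {8}
  x = 5: [0↦10, 1↦10, 2↦10, 3↦10, 4↦10, 5↦10, 6↦10, 7↦10, 8↦10, 9↦10, 10↦10]  zeros at y ∈ ∅
  x = 6: [0↦1, 1↦10, 2↦8, 3↦6, 4↦4, 5↦2, 6↦0, 7↦9, 8↦7, 9↦5, 10↦3]  zeros at y ∈ {6}
  x = 7: [0↦1, 1↦8, 2↦4, 3↦0, 4↦7, 5↦3, 6↦10, 7↦6, 8↦2, 9↦9, 10↦5]  zeros at y ∈ {3}
  x = 8: [0↦10, 1↦4, 2↦9, 3↦3, 4↦8, 5↦2, 6↦7, 7↦1, 8↦6, 9↦0, 10↦5]  zeros at y ∈ {9}
  x = 9: [0↦6, 1↦9, 2↦1, 3↦4, 4↦7, 5↦10, 6↦2, 7↦5, 8↦8, 9↦0, 10↦3]  zeros at y ∈ {9}
  x = 10: [0↦0, 1↦1, 2↦2, 3↦3, 4↦4, 5↦5, 6↦6, 7↦7, 8↦8, 9↦9, 10↦10]  zeros at y ∈ {0}
Collecting zeros: affine points = {(0, 3), (1, 5), (2, 5), (3, 0), (4, 8), (6, 6), (7, 3), (8, 9), (9, 9), (10, 0)}.
Total count |C(F_11)_aff| = 10.
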